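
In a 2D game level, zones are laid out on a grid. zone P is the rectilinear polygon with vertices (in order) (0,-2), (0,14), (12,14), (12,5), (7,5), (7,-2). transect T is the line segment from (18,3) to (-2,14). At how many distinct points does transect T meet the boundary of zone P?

2

The segment meets the boundary at (0,12.9), (12,6.3).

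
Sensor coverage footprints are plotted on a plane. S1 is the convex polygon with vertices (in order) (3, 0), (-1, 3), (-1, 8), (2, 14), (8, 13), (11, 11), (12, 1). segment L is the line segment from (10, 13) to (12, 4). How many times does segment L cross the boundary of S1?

2

The segment meets the boundary at (11.455,6.455), (10.348,11.435).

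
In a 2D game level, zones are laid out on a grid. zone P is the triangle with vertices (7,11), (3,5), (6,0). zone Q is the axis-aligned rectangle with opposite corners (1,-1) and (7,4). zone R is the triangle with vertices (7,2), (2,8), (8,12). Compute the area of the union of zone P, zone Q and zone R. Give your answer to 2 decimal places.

58.70

By inclusion–exclusion:
Individual areas: |zone P| = 19, |zone Q| = 30, |zone R| = 28.
|zone P∩zone Q| = 5.5273.
|zone P∩zone R| = 11.6803.
|zone Q∩zone R| = 1.6667.
|zone P∩zone Q∩zone R| = 0.5743.
|zone P ∪ zone Q ∪ zone R| = 77 − 18.8743 + 0.5743 = 58.70.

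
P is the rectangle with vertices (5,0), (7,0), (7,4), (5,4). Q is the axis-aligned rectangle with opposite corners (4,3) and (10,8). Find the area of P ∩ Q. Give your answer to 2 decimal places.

2.00

|P∩Q|: x∈[5,7], y∈[3,4] → 2·1 = 2.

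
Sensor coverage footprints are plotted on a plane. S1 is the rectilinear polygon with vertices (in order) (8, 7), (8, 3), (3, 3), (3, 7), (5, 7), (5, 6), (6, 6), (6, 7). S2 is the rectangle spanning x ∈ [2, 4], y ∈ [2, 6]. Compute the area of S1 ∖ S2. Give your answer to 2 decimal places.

16.00

|S1| = 19, |S1∩S2| = 3.
|S1 ∖ S2| = |S1| − |S1∩S2| = 19 − 3 = 16.00.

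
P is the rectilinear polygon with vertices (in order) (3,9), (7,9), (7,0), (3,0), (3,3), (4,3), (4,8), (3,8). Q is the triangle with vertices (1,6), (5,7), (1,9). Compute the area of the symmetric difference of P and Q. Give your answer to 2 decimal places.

36.25

|P| = 31, |Q| = 6, |P∩Q| = 0.375.
|P △ Q| = |P| + |Q| − 2·|P∩Q| = 31 + 6 − 0.75 = 36.25.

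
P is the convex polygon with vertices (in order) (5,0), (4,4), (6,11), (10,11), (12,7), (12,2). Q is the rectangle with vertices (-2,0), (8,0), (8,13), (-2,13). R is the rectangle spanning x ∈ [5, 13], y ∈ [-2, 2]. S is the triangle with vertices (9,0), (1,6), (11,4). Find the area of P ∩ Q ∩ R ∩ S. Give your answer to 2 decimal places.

1.04

The intersection is the polygon with vertices (7.897,0.828), (6.333,2), (8,2), (8,0.857).
By the shoelace formula its area is 1.04.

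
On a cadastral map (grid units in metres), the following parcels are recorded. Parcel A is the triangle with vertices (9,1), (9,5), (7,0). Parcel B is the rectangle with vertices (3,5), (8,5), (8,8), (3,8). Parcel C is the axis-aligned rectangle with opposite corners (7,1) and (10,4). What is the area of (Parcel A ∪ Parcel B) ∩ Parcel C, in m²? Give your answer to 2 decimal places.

The region (Parcel A ∪ Parcel B) ∩ Parcel C is the polygon with vertices (8.6,4), (9,4), (9,1), (7.4,1).
By the shoelace formula its area is 3.00.

3.00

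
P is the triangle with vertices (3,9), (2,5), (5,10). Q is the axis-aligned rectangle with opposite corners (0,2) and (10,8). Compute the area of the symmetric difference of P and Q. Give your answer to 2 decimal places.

|P| = 3.5, |Q| = 60, |P∩Q| = 1.575.
|P △ Q| = |P| + |Q| − 2·|P∩Q| = 3.5 + 60 − 3.15 = 60.35.

60.35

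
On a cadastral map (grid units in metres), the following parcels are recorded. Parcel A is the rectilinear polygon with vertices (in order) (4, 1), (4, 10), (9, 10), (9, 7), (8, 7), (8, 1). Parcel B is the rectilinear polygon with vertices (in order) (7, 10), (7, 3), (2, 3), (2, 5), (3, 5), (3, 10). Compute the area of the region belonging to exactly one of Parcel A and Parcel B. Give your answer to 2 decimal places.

27.00

|Parcel A| = 39, |Parcel B| = 30, |Parcel A∩Parcel B| = 21.
|Parcel A △ Parcel B| = |Parcel A| + |Parcel B| − 2·|Parcel A∩Parcel B| = 39 + 30 − 42 = 27.00.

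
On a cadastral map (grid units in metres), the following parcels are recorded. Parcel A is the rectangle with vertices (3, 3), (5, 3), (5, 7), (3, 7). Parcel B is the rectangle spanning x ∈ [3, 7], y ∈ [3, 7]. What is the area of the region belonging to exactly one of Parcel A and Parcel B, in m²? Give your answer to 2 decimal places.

8.00

|Parcel A∩Parcel B|: x∈[3,5], y∈[3,7] → 2·4 = 8.
|Parcel A △ Parcel B| = |Parcel A| + |Parcel B| − 2·|Parcel A∩Parcel B| = 8 + 16 − 16 = 8.00.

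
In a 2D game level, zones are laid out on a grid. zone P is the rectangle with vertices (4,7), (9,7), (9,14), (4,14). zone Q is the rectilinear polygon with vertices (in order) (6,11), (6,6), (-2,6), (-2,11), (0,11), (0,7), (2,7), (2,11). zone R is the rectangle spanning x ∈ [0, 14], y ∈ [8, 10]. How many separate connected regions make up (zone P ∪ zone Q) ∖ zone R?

(zone P ∪ zone Q) ∖ zone R splits into 2 disjoint pieces (area 22, area 23).

2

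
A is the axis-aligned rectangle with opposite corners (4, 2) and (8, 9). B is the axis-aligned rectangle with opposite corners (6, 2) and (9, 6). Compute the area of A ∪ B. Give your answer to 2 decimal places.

By inclusion–exclusion:
Individual areas: |A| = 28, |B| = 12.
|A∩B|: x∈[6,8], y∈[2,6] → 2·4 = 8.
|A ∪ B| = 40 − 8 = 32.00.

32.00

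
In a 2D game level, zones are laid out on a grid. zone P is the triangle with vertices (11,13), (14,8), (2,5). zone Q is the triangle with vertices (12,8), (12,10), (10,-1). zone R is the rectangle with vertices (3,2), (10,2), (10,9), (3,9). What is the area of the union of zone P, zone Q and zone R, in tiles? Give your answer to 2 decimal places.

70.25

By inclusion–exclusion:
Individual areas: |zone P| = 34.5, |zone Q| = 2, |zone R| = 49.
|zone P∩zone Q| = 0.5658.
|zone P∩zone R| = 14.6806.
|zone Q∩zone R| = 0.
|zone P∩zone Q∩zone R| = 0.
|zone P ∪ zone Q ∪ zone R| = 85.5 − 15.2464 + 0 = 70.25.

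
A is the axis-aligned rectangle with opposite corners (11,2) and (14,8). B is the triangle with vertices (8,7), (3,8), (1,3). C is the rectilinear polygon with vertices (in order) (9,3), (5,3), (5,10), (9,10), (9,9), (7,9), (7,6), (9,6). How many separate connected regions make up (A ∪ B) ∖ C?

(A ∪ B) ∖ C splits into 3 disjoint pieces (area 18, area 0.3857, area 10.0286).

3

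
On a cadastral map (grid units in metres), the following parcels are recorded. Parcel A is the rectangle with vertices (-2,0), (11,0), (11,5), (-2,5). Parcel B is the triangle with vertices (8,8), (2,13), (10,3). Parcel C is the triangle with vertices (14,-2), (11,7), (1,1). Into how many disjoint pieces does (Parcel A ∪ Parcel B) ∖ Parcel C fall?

2

(Parcel A ∪ Parcel B) ∖ Parcel C splits into 2 disjoint pieces (area 30.5, area 8.7402).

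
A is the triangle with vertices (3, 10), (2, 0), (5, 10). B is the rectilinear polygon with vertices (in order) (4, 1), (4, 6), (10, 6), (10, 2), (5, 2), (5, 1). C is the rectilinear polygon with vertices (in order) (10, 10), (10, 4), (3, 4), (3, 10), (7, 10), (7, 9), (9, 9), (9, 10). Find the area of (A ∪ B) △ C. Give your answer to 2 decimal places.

|A ∪ B| = 35.
|(A ∪ B) ∩ C| = 18.6.
|(A ∪ B) △ C| = 35 + 40 − 37.2 = 37.80.

37.80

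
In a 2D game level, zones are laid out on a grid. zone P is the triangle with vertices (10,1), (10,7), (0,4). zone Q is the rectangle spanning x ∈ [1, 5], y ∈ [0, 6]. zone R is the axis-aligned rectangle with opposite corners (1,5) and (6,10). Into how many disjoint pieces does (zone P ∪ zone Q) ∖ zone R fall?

(zone P ∪ zone Q) ∖ zone R is a single connected region.

1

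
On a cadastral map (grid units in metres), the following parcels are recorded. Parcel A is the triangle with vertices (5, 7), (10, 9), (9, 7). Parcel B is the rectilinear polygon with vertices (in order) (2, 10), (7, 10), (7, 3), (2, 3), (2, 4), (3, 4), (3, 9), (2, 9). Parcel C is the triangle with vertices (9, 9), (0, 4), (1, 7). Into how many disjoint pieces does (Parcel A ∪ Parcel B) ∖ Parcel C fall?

2

(Parcel A ∪ Parcel B) ∖ Parcel C splits into 2 disjoint pieces (area 19.3111, area 9).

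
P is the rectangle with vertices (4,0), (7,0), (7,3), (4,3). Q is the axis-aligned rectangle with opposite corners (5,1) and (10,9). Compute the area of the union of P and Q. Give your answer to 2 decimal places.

45.00

By inclusion–exclusion:
Individual areas: |P| = 9, |Q| = 40.
|P∩Q|: x∈[5,7], y∈[1,3] → 2·2 = 4.
|P ∪ Q| = 49 − 4 = 45.00.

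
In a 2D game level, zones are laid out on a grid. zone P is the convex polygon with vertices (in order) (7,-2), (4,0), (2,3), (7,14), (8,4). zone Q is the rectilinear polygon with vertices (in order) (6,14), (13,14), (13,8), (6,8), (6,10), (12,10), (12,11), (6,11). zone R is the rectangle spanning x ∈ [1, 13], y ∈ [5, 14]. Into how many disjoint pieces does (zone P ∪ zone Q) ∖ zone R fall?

1

(zone P ∪ zone Q) ∖ zone R is a single connected region.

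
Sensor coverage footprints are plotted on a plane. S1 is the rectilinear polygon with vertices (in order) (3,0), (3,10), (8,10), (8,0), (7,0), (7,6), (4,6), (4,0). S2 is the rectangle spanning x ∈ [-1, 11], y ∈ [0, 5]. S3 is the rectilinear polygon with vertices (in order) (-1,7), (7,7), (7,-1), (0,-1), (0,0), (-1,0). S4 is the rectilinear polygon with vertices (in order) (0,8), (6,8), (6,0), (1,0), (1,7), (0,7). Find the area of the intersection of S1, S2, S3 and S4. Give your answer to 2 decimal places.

The intersection is the polygon with vertices (4,0), (3,0), (3,5), (4,5).
By the shoelace formula its area is 5.00.

5.00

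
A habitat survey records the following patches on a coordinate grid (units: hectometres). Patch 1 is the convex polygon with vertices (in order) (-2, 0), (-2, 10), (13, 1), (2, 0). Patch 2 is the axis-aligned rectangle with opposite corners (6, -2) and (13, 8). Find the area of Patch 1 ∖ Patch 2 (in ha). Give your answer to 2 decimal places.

|Patch 1| = 77, |Patch 1∩Patch 2| = 16.9273.
|Patch 1 ∖ Patch 2| = |Patch 1| − |Patch 1∩Patch 2| = 77 − 16.9273 = 60.07.

60.07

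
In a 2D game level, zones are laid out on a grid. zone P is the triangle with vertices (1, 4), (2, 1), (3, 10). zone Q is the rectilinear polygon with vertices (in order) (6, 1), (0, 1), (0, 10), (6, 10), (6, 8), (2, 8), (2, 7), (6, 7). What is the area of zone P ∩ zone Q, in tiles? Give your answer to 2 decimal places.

5.44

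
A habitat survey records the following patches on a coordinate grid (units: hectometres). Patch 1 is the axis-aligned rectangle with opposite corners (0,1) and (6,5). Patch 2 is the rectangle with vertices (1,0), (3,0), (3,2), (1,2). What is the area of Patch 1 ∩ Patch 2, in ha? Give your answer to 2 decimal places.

|Patch 1∩Patch 2|: x∈[1,3], y∈[1,2] → 2·1 = 2.

2.00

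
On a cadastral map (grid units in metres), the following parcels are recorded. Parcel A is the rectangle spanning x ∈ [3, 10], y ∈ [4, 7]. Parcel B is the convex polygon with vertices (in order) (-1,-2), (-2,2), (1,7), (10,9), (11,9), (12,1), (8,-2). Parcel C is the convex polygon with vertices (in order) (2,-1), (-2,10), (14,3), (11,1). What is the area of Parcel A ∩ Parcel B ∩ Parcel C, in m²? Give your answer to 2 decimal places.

15.21

The intersection is the polygon with vertices (3,7), (4.857,7), (10,4.75), (10,4), (3,4).
By the shoelace formula its area is 15.21.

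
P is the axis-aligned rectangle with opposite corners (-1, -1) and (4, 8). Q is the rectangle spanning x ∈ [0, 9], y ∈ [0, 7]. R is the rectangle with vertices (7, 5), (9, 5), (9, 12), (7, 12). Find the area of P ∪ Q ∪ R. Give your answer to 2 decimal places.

By inclusion–exclusion:
Individual areas: |P| = 45, |Q| = 63, |R| = 14.
|P∩Q|: x∈[0,4], y∈[0,7] → 4·7 = 28.
|P∩R| = 0 (no overlap).
|Q∩R|: x∈[7,9], y∈[5,7] → 2·2 = 4.
|P∩Q∩R| = 0.
|P ∪ Q ∪ R| = 122 − 32 + 0 = 90.00.

90.00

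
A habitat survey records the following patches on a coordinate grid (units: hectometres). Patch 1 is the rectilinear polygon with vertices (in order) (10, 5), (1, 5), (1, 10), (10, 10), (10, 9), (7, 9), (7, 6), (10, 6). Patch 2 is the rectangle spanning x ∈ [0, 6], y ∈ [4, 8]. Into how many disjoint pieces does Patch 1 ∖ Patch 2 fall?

Patch 1 ∖ Patch 2 is a single connected region.

1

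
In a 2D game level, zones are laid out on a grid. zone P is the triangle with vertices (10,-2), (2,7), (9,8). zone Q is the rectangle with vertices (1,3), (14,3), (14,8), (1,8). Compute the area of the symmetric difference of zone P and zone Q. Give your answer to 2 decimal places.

|zone P| = 35.5, |zone Q| = 65, |zone P∩zone Q| = 25.6389.
|zone P △ zone Q| = |zone P| + |zone Q| − 2·|zone P∩zone Q| = 35.5 + 65 − 51.2778 = 49.22.

49.22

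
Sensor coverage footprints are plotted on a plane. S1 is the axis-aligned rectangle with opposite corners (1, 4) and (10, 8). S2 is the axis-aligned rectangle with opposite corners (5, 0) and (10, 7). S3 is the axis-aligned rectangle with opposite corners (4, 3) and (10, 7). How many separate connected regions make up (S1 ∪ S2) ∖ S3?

2

(S1 ∪ S2) ∖ S3 splits into 2 disjoint pieces (area 15, area 18).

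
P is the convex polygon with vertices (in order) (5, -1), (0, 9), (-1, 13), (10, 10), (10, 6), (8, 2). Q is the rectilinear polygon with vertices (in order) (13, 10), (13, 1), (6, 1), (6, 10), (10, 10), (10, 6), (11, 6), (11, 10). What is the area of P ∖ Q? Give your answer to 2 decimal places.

56.50

|P| = 86, |P∩Q| = 29.5.
|P ∖ Q| = |P| − |P∩Q| = 86 − 29.5 = 56.50.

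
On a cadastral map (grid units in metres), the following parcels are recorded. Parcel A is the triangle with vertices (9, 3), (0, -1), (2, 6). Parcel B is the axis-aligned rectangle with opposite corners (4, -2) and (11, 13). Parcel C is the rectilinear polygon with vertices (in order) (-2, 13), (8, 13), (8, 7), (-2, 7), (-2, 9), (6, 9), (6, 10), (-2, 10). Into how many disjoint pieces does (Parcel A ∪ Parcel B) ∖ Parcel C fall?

2

(Parcel A ∪ Parcel B) ∖ Parcel C splits into 2 disjoint pieces (area 97.5873, area 2).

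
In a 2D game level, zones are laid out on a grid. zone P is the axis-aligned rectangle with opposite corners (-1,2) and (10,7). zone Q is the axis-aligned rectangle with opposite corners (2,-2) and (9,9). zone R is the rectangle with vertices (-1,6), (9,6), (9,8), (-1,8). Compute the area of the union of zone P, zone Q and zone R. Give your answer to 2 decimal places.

By inclusion–exclusion:
Individual areas: |zone P| = 55, |zone Q| = 77, |zone R| = 20.
|zone P∩zone Q|: x∈[2,9], y∈[2,7] → 7·5 = 35.
|zone P∩zone R|: x∈[-1,9], y∈[6,7] → 10·1 = 10.
|zone Q∩zone R|: x∈[2,9], y∈[6,8] → 7·2 = 14.
|zone P∩zone Q∩zone R| = 7.
|zone P ∪ zone Q ∪ zone R| = 152 − 59 + 7 = 100.00.

100.00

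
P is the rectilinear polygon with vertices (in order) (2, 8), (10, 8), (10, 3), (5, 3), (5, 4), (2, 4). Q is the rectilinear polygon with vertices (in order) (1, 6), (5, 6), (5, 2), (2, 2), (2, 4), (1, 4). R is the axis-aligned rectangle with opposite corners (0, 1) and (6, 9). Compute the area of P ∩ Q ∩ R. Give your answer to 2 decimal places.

6.00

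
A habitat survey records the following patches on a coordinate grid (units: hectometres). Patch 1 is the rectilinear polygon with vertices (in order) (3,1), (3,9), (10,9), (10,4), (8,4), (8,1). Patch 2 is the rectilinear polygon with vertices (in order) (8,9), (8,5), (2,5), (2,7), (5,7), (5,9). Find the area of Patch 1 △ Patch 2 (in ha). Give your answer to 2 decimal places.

|Patch 1| = 50, |Patch 2| = 18, |Patch 1∩Patch 2| = 16.
|Patch 1 △ Patch 2| = |Patch 1| + |Patch 2| − 2·|Patch 1∩Patch 2| = 50 + 18 − 32 = 36.00.

36.00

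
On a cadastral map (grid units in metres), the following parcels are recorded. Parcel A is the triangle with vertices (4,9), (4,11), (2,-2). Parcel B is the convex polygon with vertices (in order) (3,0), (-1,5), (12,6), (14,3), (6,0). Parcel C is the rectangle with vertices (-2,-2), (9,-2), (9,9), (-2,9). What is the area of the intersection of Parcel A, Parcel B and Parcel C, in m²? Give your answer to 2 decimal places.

0.65

The intersection is the polygon with vertices (3.333,5.333), (2.482,0.648), (2.419,0.726), (3.126,5.317).
By the shoelace formula its area is 0.65.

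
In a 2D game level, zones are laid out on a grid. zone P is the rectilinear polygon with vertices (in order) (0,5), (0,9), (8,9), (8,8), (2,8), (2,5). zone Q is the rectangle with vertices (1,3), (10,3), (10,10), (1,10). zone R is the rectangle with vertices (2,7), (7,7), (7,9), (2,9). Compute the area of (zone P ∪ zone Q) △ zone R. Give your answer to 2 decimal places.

|zone P ∪ zone Q| = 67.
|(zone P ∪ zone Q) ∩ zone R| = 10.
|(zone P ∪ zone Q) △ zone R| = 67 + 10 − 20 = 57.00.

57.00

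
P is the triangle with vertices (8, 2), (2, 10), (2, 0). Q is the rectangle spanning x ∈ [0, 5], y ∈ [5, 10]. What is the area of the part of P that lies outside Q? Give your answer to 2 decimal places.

|P| = 30, |P∩Q| = 9.
|P ∖ Q| = |P| − |P∩Q| = 30 − 9 = 21.00.

21.00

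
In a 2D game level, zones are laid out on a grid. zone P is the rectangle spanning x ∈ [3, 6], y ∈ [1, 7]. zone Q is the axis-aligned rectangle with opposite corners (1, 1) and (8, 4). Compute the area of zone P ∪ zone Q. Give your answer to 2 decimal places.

30.00

By inclusion–exclusion:
Individual areas: |zone P| = 18, |zone Q| = 21.
|zone P∩zone Q|: x∈[3,6], y∈[1,4] → 3·3 = 9.
|zone P ∪ zone Q| = 39 − 9 = 30.00.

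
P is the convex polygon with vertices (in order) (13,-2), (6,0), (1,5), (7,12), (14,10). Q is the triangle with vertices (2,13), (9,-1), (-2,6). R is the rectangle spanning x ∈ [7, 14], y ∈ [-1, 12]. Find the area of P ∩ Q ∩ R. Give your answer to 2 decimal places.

The intersection is the polygon with vertices (7,0.273), (7,3), (8.917,-0.833), (8.593,-0.741).
By the shoelace formula its area is 2.70.

2.70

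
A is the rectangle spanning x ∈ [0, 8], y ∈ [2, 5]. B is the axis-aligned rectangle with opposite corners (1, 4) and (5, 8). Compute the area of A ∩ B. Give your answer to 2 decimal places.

|A∩B|: x∈[1,5], y∈[4,5] → 4·1 = 4.

4.00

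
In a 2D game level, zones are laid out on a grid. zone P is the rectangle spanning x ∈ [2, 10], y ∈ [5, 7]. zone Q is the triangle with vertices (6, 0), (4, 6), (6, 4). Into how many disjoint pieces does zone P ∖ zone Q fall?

zone P ∖ zone Q is a single connected region.

1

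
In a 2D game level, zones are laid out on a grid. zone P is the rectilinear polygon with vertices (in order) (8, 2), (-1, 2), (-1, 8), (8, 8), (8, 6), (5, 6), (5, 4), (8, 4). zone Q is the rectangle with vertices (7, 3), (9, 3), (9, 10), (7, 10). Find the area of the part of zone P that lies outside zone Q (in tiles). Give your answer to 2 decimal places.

|zone P| = 48, |zone P∩zone Q| = 3.
|zone P ∖ zone Q| = |zone P| − |zone P∩zone Q| = 48 − 3 = 45.00.

45.00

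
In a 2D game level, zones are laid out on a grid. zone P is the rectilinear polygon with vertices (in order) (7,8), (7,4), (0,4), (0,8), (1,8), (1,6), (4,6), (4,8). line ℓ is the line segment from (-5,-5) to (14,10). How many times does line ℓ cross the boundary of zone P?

2

The segment meets the boundary at (7,4.474), (6.4,4).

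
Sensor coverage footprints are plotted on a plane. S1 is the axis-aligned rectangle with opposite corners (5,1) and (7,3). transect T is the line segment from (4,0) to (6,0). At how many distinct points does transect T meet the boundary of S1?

0

The segment lies entirely outside S1 and never meets its boundary.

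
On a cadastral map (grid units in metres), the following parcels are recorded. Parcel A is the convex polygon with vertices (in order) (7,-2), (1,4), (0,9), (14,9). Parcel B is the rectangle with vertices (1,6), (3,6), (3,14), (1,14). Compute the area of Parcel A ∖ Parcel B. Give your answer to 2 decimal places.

83.00

|Parcel A| = 89, |Parcel A∩Parcel B| = 6.
|Parcel A ∖ Parcel B| = |Parcel A| − |Parcel A∩Parcel B| = 89 − 6 = 83.00.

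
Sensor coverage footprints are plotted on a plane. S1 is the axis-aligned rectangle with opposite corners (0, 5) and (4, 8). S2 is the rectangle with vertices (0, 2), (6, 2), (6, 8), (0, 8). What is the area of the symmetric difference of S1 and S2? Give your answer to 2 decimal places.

|S1∩S2|: x∈[0,4], y∈[5,8] → 4·3 = 12.
|S1 △ S2| = |S1| + |S2| − 2·|S1∩S2| = 12 + 36 − 24 = 24.00.

24.00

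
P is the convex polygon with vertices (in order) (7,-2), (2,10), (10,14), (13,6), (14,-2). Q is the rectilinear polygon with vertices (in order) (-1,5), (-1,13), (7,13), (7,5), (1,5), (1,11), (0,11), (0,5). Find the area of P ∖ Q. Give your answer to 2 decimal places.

95.96

|P| = 122, |P∩Q| = 26.0417.
|P ∖ Q| = |P| − |P∩Q| = 122 − 26.0417 = 95.96.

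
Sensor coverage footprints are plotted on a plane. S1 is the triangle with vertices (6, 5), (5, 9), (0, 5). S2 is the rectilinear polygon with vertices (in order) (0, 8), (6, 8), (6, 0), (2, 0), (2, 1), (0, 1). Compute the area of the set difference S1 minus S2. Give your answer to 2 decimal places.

|S1| = 12, |S1∩S2| = 11.25.
|S1 ∖ S2| = |S1| − |S1∩S2| = 12 − 11.25 = 0.75.

0.75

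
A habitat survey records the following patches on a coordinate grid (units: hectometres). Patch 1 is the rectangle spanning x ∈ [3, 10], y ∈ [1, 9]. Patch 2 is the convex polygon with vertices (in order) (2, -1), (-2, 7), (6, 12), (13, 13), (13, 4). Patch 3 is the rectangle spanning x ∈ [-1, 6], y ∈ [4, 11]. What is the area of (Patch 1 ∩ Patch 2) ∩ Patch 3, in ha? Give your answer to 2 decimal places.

The region (Patch 1 ∩ Patch 2) ∩ Patch 3 is the polygon with vertices (3,9), (6,9), (6,4), (3,4).
By the shoelace formula its area is 15.00.

15.00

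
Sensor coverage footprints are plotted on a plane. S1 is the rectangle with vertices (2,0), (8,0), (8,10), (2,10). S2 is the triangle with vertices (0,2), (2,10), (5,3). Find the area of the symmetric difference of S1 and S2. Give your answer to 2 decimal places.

|S1| = 60, |S2| = 19, |S1∩S2| = 11.4.
|S1 △ S2| = |S1| + |S2| − 2·|S1∩S2| = 60 + 19 − 22.8 = 56.20.

56.20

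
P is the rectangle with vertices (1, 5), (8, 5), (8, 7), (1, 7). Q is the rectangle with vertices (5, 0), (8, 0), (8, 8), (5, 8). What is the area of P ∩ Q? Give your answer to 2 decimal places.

6.00

|P∩Q|: x∈[5,8], y∈[5,7] → 3·2 = 6.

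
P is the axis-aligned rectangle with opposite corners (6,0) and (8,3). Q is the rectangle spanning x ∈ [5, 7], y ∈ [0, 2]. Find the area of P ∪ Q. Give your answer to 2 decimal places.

By inclusion–exclusion:
Individual areas: |P| = 6, |Q| = 4.
|P∩Q|: x∈[6,7], y∈[0,2] → 1·2 = 2.
|P ∪ Q| = 10 − 2 = 8.00.

8.00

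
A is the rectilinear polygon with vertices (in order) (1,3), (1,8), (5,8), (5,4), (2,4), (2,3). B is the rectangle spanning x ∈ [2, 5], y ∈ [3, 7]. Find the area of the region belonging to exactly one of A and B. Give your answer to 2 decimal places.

11.00

|A| = 17, |B| = 12, |A∩B| = 9.
|A △ B| = |A| + |B| − 2·|A∩B| = 17 + 12 − 18 = 11.00.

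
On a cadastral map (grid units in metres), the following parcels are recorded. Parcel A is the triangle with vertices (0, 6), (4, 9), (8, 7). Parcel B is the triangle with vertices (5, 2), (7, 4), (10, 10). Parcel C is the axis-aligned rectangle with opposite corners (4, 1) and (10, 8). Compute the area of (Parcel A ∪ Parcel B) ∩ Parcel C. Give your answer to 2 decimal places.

6.75

|Parcel A ∪ Parcel B| = 13.
|(Parcel A ∪ Parcel B) ∩ Parcel C| = 6.75.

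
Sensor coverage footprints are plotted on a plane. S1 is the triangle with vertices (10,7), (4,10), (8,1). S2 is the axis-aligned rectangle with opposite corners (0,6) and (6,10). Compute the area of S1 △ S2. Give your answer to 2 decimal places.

|S1| = 21, |S2| = 24, |S1∩S2| = 3.4444.
|S1 △ S2| = |S1| + |S2| − 2·|S1∩S2| = 21 + 24 − 6.8889 = 38.11.

38.11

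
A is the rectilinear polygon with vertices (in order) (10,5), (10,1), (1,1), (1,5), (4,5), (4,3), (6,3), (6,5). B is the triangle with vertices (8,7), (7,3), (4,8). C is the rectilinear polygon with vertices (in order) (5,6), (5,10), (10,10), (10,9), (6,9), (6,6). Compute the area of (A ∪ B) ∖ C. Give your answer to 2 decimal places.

37.24

|A ∪ B| = 38.8333.
|(A ∪ B) ∩ C| = 1.5917.
|(A ∪ B) ∖ C| = 38.8333 − 1.5917 = 37.24.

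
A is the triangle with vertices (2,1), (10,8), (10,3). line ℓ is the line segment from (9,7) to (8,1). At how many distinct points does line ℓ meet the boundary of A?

1

The segment meets the boundary at (8.261,2.565).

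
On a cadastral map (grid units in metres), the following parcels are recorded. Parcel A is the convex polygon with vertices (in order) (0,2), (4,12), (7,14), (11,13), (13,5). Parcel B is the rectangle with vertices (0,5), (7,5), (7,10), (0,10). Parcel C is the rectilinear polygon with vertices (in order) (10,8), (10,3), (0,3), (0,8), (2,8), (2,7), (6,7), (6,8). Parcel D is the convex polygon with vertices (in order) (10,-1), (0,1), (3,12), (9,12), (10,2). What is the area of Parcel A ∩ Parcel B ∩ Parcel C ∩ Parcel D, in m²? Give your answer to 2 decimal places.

The intersection is the polygon with vertices (1.2,5), (2,7), (6,7), (6,8), (7,8), (7,5).
By the shoelace formula its area is 11.80.

11.80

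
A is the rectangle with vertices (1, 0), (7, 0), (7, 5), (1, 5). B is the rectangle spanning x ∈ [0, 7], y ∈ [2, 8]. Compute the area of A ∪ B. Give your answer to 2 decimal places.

By inclusion–exclusion:
Individual areas: |A| = 30, |B| = 42.
|A∩B|: x∈[1,7], y∈[2,5] → 6·3 = 18.
|A ∪ B| = 72 − 18 = 54.00.

54.00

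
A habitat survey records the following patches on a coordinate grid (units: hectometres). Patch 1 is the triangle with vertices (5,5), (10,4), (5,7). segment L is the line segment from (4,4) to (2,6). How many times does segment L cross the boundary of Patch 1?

0

The segment lies entirely outside Patch 1 and never meets its boundary.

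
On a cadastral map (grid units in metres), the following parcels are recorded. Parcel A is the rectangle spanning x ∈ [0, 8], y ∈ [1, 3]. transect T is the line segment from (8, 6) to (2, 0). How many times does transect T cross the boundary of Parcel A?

2

The segment meets the boundary at (3,1), (5,3).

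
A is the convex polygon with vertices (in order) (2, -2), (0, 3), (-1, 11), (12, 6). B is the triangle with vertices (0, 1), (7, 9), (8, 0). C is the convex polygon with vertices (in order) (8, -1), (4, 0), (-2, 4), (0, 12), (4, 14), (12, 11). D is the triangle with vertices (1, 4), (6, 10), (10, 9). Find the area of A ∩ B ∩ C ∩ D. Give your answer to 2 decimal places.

2.06

The intersection is the polygon with vertices (7.125,7.875), (7.174,7.43), (4.162,5.757), (6.295,8.194).
By the shoelace formula its area is 2.06.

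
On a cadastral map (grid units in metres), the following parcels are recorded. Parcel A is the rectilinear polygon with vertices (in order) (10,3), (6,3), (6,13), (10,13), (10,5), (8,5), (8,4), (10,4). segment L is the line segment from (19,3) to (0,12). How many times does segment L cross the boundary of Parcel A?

2

The segment meets the boundary at (6,9.158), (10,7.263).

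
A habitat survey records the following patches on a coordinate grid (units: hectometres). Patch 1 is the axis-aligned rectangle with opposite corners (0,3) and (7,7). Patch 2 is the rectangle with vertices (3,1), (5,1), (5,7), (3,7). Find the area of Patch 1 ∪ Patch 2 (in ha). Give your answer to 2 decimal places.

By inclusion–exclusion:
Individual areas: |Patch 1| = 28, |Patch 2| = 12.
|Patch 1∩Patch 2|: x∈[3,5], y∈[3,7] → 2·4 = 8.
|Patch 1 ∪ Patch 2| = 40 − 8 = 32.00.

32.00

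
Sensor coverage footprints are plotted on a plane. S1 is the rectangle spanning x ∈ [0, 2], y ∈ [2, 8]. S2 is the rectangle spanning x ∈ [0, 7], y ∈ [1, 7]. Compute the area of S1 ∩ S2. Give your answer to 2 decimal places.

10.00

|S1∩S2|: x∈[0,2], y∈[2,7] → 2·5 = 10.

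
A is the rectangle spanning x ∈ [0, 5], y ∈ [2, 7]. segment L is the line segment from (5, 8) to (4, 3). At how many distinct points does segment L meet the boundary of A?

1

The segment meets the boundary at (4.8,7).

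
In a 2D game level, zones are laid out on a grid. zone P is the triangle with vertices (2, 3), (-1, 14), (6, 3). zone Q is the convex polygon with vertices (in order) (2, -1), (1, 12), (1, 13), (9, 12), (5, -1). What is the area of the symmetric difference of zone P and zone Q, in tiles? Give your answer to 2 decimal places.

64.81

|zone P| = 22, |zone Q| = 75.5, |zone P∩zone Q| = 16.3429.
|zone P △ zone Q| = |zone P| + |zone Q| − 2·|zone P∩zone Q| = 22 + 75.5 − 32.6857 = 64.81.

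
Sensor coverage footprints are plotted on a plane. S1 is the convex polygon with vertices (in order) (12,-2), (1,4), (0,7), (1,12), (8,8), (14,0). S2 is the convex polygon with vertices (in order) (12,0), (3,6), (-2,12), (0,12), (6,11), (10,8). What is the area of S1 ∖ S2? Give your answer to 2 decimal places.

39.39

|S1| = 89, |S1∩S2| = 49.6082.
|S1 ∖ S2| = |S1| − |S1∩S2| = 89 − 49.6082 = 39.39.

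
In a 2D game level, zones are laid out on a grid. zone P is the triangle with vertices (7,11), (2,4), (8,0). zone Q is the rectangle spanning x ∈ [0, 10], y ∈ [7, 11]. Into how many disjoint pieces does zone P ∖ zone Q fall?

zone P ∖ zone Q is a single connected region.

1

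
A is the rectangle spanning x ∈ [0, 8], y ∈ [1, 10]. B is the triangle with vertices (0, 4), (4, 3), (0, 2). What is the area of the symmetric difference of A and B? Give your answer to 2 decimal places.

|A| = 72, |B| = 4, |A∩B| = 4.
|A △ B| = |A| + |B| − 2·|A∩B| = 72 + 4 − 8 = 68.00.

68.00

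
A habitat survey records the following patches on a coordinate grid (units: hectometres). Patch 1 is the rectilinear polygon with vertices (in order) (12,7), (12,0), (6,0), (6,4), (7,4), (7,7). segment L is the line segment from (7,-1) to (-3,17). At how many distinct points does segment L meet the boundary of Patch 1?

2

The segment meets the boundary at (6,0.8), (6.444,0).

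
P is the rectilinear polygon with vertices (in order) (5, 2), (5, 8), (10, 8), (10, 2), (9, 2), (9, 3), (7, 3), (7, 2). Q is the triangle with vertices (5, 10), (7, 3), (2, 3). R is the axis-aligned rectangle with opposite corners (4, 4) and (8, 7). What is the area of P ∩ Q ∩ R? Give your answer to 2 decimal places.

3.86

The intersection is the polygon with vertices (6.714,4), (5,4), (5,7), (5.857,7).
By the shoelace formula its area is 3.86.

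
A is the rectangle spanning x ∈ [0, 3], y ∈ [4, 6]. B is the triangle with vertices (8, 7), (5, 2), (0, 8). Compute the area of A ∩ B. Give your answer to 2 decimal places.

1.07

The intersection is the polygon with vertices (3,6), (3,4.4), (1.667,6).
By the shoelace formula its area is 1.07.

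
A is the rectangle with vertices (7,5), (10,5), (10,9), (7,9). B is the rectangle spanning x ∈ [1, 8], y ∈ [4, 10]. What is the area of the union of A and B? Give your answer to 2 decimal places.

By inclusion–exclusion:
Individual areas: |A| = 12, |B| = 42.
|A∩B|: x∈[7,8], y∈[5,9] → 1·4 = 4.
|A ∪ B| = 54 − 4 = 50.00.

50.00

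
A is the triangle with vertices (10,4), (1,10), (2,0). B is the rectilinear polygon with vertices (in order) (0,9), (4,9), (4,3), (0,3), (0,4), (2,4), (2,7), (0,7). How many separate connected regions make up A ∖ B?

A ∖ B splits into 3 disjoint pieces (area 26.45, area 0.7, area 1.65).

3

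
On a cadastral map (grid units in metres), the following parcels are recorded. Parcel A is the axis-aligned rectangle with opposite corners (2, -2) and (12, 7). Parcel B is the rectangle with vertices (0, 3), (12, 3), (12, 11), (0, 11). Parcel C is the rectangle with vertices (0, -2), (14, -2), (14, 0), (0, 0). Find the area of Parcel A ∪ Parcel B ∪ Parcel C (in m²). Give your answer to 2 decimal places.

154.00

By inclusion–exclusion:
Individual areas: |Parcel A| = 90, |Parcel B| = 96, |Parcel C| = 28.
|Parcel A∩Parcel B|: x∈[2,12], y∈[3,7] → 10·4 = 40.
|Parcel A∩Parcel C|: x∈[2,12], y∈[-2,0] → 10·2 = 20.
|Parcel B∩Parcel C| = 0 (no overlap).
|Parcel A∩Parcel B∩Parcel C| = 0.
|Parcel A ∪ Parcel B ∪ Parcel C| = 214 − 60 + 0 = 154.00.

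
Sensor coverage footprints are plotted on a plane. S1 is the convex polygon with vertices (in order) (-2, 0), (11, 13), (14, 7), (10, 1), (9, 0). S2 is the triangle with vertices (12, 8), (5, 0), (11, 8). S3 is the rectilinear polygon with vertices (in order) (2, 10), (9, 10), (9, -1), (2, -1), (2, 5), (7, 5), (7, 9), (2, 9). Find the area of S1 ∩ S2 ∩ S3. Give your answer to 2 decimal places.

1.52

The intersection is the polygon with vertices (9,5.333), (9,4.571), (5,0).
By the shoelace formula its area is 1.52.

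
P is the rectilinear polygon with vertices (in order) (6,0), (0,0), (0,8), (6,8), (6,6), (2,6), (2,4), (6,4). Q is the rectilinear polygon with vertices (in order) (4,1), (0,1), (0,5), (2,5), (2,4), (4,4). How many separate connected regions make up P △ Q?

2

P △ Q splits into 2 disjoint pieces (area 12, area 14).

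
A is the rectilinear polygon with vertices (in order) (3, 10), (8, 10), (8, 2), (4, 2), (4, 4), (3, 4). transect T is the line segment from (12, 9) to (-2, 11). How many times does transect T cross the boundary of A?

The segment meets the boundary at (5,10), (8,9.571).

2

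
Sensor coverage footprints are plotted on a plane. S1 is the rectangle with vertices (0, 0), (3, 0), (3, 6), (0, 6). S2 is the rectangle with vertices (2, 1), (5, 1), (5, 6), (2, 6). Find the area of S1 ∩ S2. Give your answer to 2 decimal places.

|S1∩S2|: x∈[2,3], y∈[1,6] → 1·5 = 5.

5.00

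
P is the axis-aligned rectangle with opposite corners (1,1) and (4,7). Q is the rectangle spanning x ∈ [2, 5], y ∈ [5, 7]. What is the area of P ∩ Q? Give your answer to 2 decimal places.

|P∩Q|: x∈[2,4], y∈[5,7] → 2·2 = 4.

4.00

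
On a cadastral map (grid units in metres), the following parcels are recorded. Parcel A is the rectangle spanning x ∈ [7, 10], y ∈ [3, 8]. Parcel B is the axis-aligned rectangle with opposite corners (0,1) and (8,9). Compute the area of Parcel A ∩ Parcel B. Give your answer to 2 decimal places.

5.00

|Parcel A∩Parcel B|: x∈[7,8], y∈[3,8] → 1·5 = 5.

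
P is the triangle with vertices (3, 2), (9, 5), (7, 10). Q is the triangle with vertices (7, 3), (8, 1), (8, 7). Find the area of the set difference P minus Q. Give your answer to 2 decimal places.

17.11

|P| = 18, |P∩Q| = 0.8929.
|P ∖ Q| = |P| − |P∩Q| = 18 − 0.8929 = 17.11.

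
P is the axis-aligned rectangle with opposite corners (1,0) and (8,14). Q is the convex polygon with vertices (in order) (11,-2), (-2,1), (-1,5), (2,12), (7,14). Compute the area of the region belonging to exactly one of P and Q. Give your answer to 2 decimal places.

|P| = 98, |Q| = 124, |P∩Q| = 87.6282.
|P △ Q| = |P| + |Q| − 2·|P∩Q| = 98 + 124 − 175.2564 = 46.74.

46.74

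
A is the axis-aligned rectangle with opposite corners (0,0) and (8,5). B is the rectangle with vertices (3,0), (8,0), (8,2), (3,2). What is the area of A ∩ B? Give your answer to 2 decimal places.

10.00

|A∩B|: x∈[3,8], y∈[0,2] → 5·2 = 10.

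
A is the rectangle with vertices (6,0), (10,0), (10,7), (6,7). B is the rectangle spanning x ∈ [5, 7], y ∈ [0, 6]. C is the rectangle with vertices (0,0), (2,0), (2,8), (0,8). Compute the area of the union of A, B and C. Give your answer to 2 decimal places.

By inclusion–exclusion:
Individual areas: |A| = 28, |B| = 12, |C| = 16.
|A∩B|: x∈[6,7], y∈[0,6] → 1·6 = 6.
|A∩C| = 0 (no overlap).
|B∩C| = 0 (no overlap).
|A∩B∩C| = 0.
|A ∪ B ∪ C| = 56 − 6 + 0 = 50.00.

50.00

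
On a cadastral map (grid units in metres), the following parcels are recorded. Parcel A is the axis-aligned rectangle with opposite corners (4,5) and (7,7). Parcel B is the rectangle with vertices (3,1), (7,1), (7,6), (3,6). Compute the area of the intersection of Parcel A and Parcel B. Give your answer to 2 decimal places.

3.00

|Parcel A∩Parcel B|: x∈[4,7], y∈[5,6] → 3·1 = 3.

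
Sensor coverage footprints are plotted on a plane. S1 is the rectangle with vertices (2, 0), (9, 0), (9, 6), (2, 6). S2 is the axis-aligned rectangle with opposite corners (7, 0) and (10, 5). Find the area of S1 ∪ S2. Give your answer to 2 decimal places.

By inclusion–exclusion:
Individual areas: |S1| = 42, |S2| = 15.
|S1∩S2|: x∈[7,9], y∈[0,5] → 2·5 = 10.
|S1 ∪ S2| = 57 − 10 = 47.00.

47.00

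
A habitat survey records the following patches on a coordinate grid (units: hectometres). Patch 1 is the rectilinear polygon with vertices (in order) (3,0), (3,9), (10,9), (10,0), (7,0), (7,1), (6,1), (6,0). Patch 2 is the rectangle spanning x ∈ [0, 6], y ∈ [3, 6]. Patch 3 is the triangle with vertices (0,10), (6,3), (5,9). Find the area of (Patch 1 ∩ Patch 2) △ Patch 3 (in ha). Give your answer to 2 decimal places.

17.29

|Patch 1 ∩ Patch 2| = 9.
|(Patch 1 ∩ Patch 2) ∩ Patch 3| = 3.1071.
|(Patch 1 ∩ Patch 2) △ Patch 3| = 9 + 14.5 − 6.2143 = 17.29.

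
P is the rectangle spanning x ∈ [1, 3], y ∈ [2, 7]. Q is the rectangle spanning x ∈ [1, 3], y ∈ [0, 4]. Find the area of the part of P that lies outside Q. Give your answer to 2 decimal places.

|P∩Q|: x∈[1,3], y∈[2,4] → 2·2 = 4.
|P| = 10.
|P ∖ Q| = |P| − |P∩Q| = 10 − 4 = 6.00.

6.00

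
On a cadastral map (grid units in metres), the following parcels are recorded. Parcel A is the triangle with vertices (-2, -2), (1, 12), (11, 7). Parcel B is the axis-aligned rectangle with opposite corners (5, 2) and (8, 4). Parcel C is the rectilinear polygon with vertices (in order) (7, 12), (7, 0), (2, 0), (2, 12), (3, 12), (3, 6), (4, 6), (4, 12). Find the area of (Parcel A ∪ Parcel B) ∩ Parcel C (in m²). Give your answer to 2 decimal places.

37.04

|Parcel A ∪ Parcel B| = 82.5385.
|(Parcel A ∪ Parcel B) ∩ Parcel C| = 37.04.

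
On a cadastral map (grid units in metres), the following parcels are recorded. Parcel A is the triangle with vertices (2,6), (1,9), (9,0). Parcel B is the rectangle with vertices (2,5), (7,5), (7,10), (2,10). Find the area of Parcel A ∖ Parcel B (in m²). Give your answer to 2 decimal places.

|Parcel A| = 7.5, |Parcel A∩Parcel B| = 3.0903.
|Parcel A ∖ Parcel B| = |Parcel A| − |Parcel A∩Parcel B| = 7.5 − 3.0903 = 4.41.

4.41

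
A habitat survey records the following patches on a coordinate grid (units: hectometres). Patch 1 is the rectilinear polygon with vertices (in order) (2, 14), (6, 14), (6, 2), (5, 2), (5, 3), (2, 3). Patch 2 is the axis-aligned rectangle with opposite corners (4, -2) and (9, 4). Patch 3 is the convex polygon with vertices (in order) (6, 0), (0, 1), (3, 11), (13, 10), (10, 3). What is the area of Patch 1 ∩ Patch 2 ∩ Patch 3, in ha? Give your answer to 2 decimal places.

The intersection is the polygon with vertices (5,2), (5,3), (4,3), (4,4), (6,4), (6,2).
By the shoelace formula its area is 3.00.

3.00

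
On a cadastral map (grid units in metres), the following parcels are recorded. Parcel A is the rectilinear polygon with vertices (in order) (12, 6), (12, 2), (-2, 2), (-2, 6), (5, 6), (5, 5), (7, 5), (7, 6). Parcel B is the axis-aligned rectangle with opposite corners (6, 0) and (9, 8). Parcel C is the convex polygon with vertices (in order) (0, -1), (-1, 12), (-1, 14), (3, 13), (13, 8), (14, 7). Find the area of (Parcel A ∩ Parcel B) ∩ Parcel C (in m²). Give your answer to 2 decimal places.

7.14

The region (Parcel A ∩ Parcel B) ∩ Parcel C is the polygon with vertices (6,5), (7,5), (7,6), (9,6), (9,4.143), (6,2.429).
By the shoelace formula its area is 7.14.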